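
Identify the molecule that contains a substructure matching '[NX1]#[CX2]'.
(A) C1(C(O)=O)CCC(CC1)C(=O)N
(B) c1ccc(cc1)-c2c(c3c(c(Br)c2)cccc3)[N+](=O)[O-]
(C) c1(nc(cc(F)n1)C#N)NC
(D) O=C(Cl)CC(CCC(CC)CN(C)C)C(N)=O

[NX1]#[CX2] describes a nitrogen triple-bonded to a two-connected carbon (a nitrile).
(A) has a primary amide (-C(=O)NH2) but the nitrogen is NX3, not NX1.
(B) has a nitro group (-[N+](=O)[O-]) but there is no C#N triple bond.
(C) contains a nitrile (-C#N), which satisfies every atom and bond constraint.
(D) has a primary amide (-C(=O)NH2) but the nitrogen is NX3, not NX1.
So the answer is (C).

C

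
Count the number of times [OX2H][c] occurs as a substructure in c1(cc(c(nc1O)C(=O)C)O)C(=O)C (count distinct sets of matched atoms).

2

[OX2H][c] is the SMARTS for a phenol: a hydroxyl oxygen attached to an aromatic carbon.
The molecule carries 2 separate instances of a hydroxyl group (-OH) meeting every constraint; each maps to a distinct set of atoms, giving 2 matches.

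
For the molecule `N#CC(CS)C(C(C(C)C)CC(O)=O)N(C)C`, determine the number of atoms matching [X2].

The query [X2] means: any atom with exactly two total connections (bonds + H).
Check the 17 heavy atoms by environment: 10× C (X4) → no; 1× C (X3) → no; 1× O (X1) → no; 1× O (X2) → match; 1× C (X2) → match; 1× N (X1) → no; 1× N (X3) → no; 1× S (X2) → match.
Summing the matching environments: 1 + 1 + 1 = 3 matching atoms.

3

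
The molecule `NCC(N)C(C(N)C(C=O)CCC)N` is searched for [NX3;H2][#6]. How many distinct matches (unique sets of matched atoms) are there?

4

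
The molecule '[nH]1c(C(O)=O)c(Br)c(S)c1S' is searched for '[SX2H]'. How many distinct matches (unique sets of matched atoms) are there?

[SX2H] is the SMARTS for a thiol: an aliphatic sulfur with two connections, one being H.
The molecule carries 2 separate instances of a thiol (-SH) meeting every constraint; each maps to a distinct set of atoms, giving 2 matches.

2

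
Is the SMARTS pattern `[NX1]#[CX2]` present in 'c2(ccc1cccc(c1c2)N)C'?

No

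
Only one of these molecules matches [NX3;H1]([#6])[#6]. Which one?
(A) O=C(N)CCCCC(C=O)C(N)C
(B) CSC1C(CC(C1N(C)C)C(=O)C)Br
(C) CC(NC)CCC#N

[NX3;H1]([#6])[#6] describes a trivalent nitrogen with one H, bonded to two carbons (a secondary amine).
(A) has a primary amide (-C(=O)NH2) but the -C(=O)NH2 nitrogen has H2, not H1.
(B) has a dimethylamino group (-N(CH3)2) but the nitrogen has H0, not H1.
(C) contains an N-methylamino group (-NHCH3), which satisfies every atom and bond constraint.
So the answer is (C).

C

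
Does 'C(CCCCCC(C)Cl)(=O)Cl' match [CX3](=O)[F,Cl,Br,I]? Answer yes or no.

Yes

The pattern [CX3](=O)[F,Cl,Br,I] describes a carbonyl carbon bonded to a halogen — an acyl halide.
The molecule carries an acyl chloride (-C(=O)Cl), whose atoms satisfy every constraint of the query, so the pattern matches.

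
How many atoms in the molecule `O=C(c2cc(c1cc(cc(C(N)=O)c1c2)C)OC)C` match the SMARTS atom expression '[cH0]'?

6

The query [cH0] means: aromatic carbon with no attached hydrogen (substituted or ring-fusion).
Check the 19 heavy atoms by environment: 6× c (aromatic, H0) → match; 4× c (aromatic, H1) → no; 3× C (H3) → no; 2× C (H0) → no; 3× O (H0) → no; 1× N (H2) → no.
That gives 6 matching atoms.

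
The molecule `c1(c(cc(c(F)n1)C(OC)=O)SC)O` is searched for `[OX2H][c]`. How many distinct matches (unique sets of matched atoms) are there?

1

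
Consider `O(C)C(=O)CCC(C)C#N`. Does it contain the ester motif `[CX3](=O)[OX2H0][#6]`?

Yes

The pattern [CX3](=O)[OX2H0][#6] describes a carbonyl carbon bonded to an oxygen that is itself bonded to carbon (no H on that O) — an ester.
The molecule carries a methyl-ester group (-C(=O)OCH3), whose atoms satisfy every constraint of the query, so the pattern matches.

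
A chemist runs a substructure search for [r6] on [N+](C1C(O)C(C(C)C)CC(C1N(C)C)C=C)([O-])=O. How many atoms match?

6

Check the 18 heavy atoms by environment: 6× C (in 6-ring) → match; 2× O (acyclic) → no; 1× N (charge +1, acyclic) → no; 1× O (charge -1, acyclic) → no; 7× C (acyclic) → no; 1× N (acyclic) → no.
That gives 6 matching atoms.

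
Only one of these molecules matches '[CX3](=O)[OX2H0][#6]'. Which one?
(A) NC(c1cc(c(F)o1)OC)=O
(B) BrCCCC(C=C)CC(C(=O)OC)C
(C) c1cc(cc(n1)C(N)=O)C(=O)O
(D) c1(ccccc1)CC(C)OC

B

[CX3](=O)[OX2H0][#6] describes a carbonyl carbon bonded to an oxygen that is itself bonded to carbon (no H on that O) (an ester).
(A) has a primary amide (-C(=O)NH2) but the carbonyl is bonded to N, not to an O-C linkage.
(B) contains a methyl-ester group (-C(=O)OCH3), which satisfies every atom and bond constraint.
(C) has a carboxylic acid group (-C(=O)OH) but the singly-bonded O carries H (OX2H1, not H0).
(D) has a methoxy ether (-OCH3) but the ether oxygen is not adjacent to a C=O carbon.
So the answer is (B).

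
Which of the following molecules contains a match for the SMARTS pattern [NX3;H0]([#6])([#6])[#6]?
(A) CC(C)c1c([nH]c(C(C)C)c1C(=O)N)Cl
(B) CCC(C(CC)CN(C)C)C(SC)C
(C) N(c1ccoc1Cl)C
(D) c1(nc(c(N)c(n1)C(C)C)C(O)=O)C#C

B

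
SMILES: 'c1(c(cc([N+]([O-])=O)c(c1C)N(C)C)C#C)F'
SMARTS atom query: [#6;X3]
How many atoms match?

6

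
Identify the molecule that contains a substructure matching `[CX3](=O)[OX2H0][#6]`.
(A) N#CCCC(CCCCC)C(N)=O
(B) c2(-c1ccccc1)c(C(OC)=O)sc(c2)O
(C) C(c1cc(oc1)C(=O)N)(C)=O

B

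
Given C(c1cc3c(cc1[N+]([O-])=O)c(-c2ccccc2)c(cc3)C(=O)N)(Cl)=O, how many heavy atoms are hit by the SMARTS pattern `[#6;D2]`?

Check the 25 heavy atoms by environment: 7× c (aromatic, D3) → no; 9× c (aromatic, D2) → match; 1× N (charge +1, D3) → no; 1× O (charge -1, D1) → no; 3× O (D1) → no; 2× C (D3) → no; 1× N (D1) → no; 1× Cl (D1) → no.
That gives 9 matching atoms.

9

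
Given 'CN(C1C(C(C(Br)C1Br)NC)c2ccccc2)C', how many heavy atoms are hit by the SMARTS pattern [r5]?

5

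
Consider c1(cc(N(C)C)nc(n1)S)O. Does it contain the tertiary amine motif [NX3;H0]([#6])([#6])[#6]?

The pattern [NX3;H0]([#6])([#6])[#6] describes a trivalent nitrogen with no H, bonded to three carbons — a tertiary amine.
The molecule carries a dimethylamino group (-N(CH3)2), whose atoms satisfy every constraint of the query, so the pattern matches.

Yes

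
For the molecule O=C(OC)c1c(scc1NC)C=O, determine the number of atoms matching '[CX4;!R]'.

The query [CX4;!R] means: aliphatic carbon with four total connections, not in a ring.
Check the 13 heavy atoms by environment: 1× s (aromatic, X2, in 5-ring) → no; 4× c (aromatic, X3, in 5-ring) → no; 2× C (X3, acyclic) → no; 2× O (X1, acyclic) → no; 1× N (X3, acyclic) → no; 2× C (X4, acyclic) → match; 1× O (X2, acyclic) → no.
That gives 2 matching atoms.

2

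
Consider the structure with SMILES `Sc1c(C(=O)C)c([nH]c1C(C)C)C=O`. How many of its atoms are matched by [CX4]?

4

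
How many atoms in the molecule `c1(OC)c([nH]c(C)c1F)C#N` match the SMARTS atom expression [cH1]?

0

The query [cH1] means: aromatic carbon bearing exactly one hydrogen.
Check the 11 heavy atoms by environment: 1× n (aromatic, H1) → no; 4× c (aromatic, H0) → no; 1× C (H0) → no; 1× N (H0) → no; 1× F (H0) → no; 2× C (H3) → no; 1× O (H0) → no.
No environment satisfies the query, so 0 matching atoms.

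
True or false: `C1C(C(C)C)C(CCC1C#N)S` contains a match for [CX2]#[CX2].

False

The pattern [CX2]#[CX2] describes a carbon-carbon triple bond — an alkyne.
The closest candidate here is a nitrile (-C#N), but the triple bond is C#N, not C#C. No other fragment satisfies the full query, so there is no match.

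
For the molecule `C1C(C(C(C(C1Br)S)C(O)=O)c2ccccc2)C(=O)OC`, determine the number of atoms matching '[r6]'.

12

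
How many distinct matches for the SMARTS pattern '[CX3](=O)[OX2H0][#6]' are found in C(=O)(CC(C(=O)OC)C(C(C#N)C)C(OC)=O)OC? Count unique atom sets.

3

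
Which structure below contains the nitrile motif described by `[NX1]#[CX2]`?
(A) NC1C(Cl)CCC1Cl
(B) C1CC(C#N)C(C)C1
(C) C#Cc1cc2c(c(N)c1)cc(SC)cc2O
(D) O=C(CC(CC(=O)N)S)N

B

[NX1]#[CX2] describes a nitrogen triple-bonded to a two-connected carbon (a nitrile).
(A) has a primary amino group (-NH2) but the nitrogen is NX3 (three connections), not NX1 triple-bonded.
(B) contains a nitrile (-C#N), which satisfies every atom and bond constraint.
(C) has a primary amino group (-NH2) but the nitrogen is NX3 (three connections), not NX1 triple-bonded.
(D) has a primary amide (-C(=O)NH2) but the nitrogen is NX3, not NX1.
So the answer is (B).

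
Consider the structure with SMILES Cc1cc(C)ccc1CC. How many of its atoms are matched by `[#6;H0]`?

3

The query [#6;H0] means: any carbon with no attached hydrogen.
Check the 10 heavy atoms by environment: 3× c (aromatic, H1) → no; 3× c (aromatic, H0) → match; 1× C (H2) → no; 3× C (H3) → no.
That gives 3 matching atoms.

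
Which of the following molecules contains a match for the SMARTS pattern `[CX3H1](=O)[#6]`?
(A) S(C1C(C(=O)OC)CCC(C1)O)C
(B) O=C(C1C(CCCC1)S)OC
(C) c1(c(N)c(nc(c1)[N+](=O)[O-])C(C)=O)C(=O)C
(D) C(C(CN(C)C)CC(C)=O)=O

D

[CX3H1](=O)[#6] describes an sp2 carbon with one H, double-bonded to O and single-bonded to carbon (an aldehyde).
(A) has a methyl-ester group (-C(=O)OCH3) but the carbonyl carbon has H0, not H1.
(B) has a methyl-ester group (-C(=O)OCH3) but the carbonyl carbon has H0, not H1.
(C) has an acetyl/ketone group (-C(=O)CH3) but the carbonyl carbon has H0 (two carbon neighbours), not H1.
(D) contains an aldehyde (-CHO), which satisfies every atom and bond constraint.
So the answer is (D).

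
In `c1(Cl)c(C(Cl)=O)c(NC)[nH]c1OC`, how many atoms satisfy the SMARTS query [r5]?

5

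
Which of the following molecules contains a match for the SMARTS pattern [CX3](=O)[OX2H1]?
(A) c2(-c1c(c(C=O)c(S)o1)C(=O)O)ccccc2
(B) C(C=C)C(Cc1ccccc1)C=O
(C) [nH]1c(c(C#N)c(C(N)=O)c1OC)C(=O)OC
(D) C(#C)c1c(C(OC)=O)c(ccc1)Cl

A

[CX3](=O)[OX2H1] describes an sp2 carbon double-bonded to O and single-bonded to an -OH oxygen (a carboxylic acid).
(A) contains a carboxylic acid group (-C(=O)OH), which satisfies every atom and bond constraint.
(B) has an aldehyde (-CHO) but there is no singly-bonded oxygen on the carbonyl carbon.
(C) has a methyl-ester group (-C(=O)OCH3) but the singly-bonded O has no H (OX2H0, not OX2H1).
(D) has a methyl-ester group (-C(=O)OCH3) but the singly-bonded O has no H (OX2H0, not OX2H1).
So the answer is (A).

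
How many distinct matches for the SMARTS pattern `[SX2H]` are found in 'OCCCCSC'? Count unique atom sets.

0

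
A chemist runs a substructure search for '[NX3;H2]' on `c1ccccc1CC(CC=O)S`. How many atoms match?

The query [NX3;H2] means: aliphatic N with 3 total connections, two of them H — an -NH2 nitrogen (amine or amide).
Check the 12 heavy atoms by environment: 2× C (H2, X4) → no; 1× C (H1, X4) → no; 1× S (H1, X2) → no; 1× c (aromatic, H0, X3) → no; 5× c (aromatic, H1, X3) → no; 1× C (H1, X3) → no; 1× O (H0, X1) → no.
No environment satisfies the query, so 0 matching atoms.

0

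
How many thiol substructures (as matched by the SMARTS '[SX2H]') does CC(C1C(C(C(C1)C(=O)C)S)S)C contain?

[SX2H] is the SMARTS for a thiol: an aliphatic sulfur with two connections, one being H.
The molecule carries 2 separate instances of a thiol (-SH) meeting every constraint; each maps to a distinct set of atoms, giving 2 matches.

2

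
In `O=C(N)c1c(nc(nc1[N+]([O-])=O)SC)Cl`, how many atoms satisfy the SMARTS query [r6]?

The query [r6] means: r6 matches atoms in a six-membered ring.
Check the 15 heavy atoms by environment: 2× n (aromatic, in 6-ring) → match; 4× c (aromatic, in 6-ring) → match; 1× N (charge +1, acyclic) → no; 1× O (charge -1, acyclic) → no; 2× O (acyclic) → no; 2× C (acyclic) → no; 1× N (acyclic) → no; 1× S (acyclic) → no; 1× Cl (acyclic) → no.
Summing the matching environments: 2 + 4 = 6 matching atoms.

6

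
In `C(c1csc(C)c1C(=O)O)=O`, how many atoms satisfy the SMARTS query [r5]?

The query [r5] means: r5 matches atoms in a five-membered ring.
Check the 11 heavy atoms by environment: 1× s (aromatic, in 5-ring) → match; 4× c (aromatic, in 5-ring) → match; 3× C (acyclic) → no; 3× O (acyclic) → no.
Summing the matching environments: 1 + 4 = 5 matching atoms.

5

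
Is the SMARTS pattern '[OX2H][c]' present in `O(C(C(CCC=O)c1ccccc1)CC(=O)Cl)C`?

The pattern [OX2H][c] describes a hydroxyl oxygen attached to an aromatic carbon — a phenol.
The closest candidate here is a methoxy ether (-OCH3), but the oxygen has H0, not H1. No other fragment satisfies the full query, so there is no match.

No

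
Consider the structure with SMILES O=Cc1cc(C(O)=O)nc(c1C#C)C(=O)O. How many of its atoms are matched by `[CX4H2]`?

Check the 16 heavy atoms by environment: 1× n (aromatic, H0, X2) → no; 4× c (aromatic, H0, X3) → no; 1× c (aromatic, H1, X3) → no; 2× C (H0, X3) → no; 3× O (H0, X1) → no; 2× O (H1, X2) → no; 1× C (H0, X2) → no; 1× C (H1, X2) → no; 1× C (H1, X3) → no.
No environment satisfies the query, so 0 matching atoms.

0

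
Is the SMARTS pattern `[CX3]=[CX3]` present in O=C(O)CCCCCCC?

No

The pattern [CX3]=[CX3] describes a non-aromatic C=C double bond between two sp2 carbons — an alkene.
The closest candidate here is an ethyl group (-CH2CH3), but its C-C bond is a single bond between CX4 carbons, not CX3=CX3. No other fragment satisfies the full query, so there is no match.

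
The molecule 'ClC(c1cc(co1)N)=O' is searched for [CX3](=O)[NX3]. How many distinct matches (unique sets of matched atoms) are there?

0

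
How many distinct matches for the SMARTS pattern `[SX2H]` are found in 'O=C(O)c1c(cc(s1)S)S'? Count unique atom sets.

2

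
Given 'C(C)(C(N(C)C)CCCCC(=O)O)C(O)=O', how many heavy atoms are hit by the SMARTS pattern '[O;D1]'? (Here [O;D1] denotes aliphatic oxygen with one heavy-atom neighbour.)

4

The query [O;D1] means: aliphatic oxygen bonded to exactly one heavy atom.
Check the 16 heavy atoms by environment: 4× C (D2) → no; 4× C (D3) → no; 3× C (D1) → no; 4× O (D1) → match; 1× N (D3) → no.
That gives 4 matching atoms.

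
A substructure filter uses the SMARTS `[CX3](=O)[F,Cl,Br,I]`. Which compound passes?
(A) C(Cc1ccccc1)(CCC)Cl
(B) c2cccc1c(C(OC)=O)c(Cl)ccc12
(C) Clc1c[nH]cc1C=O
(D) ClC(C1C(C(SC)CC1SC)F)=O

D

[CX3](=O)[F,Cl,Br,I] describes a carbonyl carbon bonded to a halogen (an acyl halide).
(A) has a chloro substituent but the Cl is not on a carbonyl carbon.
(B) has a methyl-ester group (-C(=O)OCH3) but the carbonyl is bonded to -O-C, not to a halogen.
(C) has a chloro substituent but the Cl is not on a carbonyl carbon.
(D) contains an acyl chloride (-C(=O)Cl), which satisfies every atom and bond constraint.
So the answer is (D).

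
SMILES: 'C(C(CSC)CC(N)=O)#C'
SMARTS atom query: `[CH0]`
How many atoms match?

2

The query [CH0] means: aliphatic carbon with no attached hydrogen.
Check the 10 heavy atoms by environment: 2× C (H2) → no; 2× C (H1) → no; 2× C (H0) → match; 1× S (H0) → no; 1× C (H3) → no; 1× O (H0) → no; 1× N (H2) → no.
That gives 2 matching atoms.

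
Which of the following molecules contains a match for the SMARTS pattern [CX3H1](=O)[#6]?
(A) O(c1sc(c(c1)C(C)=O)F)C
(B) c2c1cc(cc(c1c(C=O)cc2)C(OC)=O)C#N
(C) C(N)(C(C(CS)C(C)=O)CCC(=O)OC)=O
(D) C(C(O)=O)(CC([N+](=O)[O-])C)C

B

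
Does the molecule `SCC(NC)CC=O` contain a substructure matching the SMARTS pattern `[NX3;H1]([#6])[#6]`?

Yes

The pattern [NX3;H1]([#6])[#6] describes a trivalent nitrogen with one H, bonded to two carbons — a secondary amine.
The molecule carries an N-methylamino group (-NHCH3), whose atoms satisfy every constraint of the query, so the pattern matches.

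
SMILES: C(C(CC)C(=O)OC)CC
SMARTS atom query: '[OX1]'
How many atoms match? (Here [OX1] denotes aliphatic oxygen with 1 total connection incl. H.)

1

The query [OX1] means: aliphatic oxygen with one total connection — typically a carbonyl =O or an oxide.
Check the 10 heavy atoms by environment: 7× C (X4) → no; 1× C (X3) → no; 1× O (X1) → match; 1× O (X2) → no.
That gives 1 matching atom.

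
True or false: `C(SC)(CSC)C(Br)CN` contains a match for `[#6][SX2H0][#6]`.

True

The pattern [#6][SX2H0][#6] describes an aliphatic sulfur bridging two carbons with no H on the sulfur — a thioether.
The molecule carries a methylthio ether (-SCH3), whose atoms satisfy every constraint of the query, so the pattern matches.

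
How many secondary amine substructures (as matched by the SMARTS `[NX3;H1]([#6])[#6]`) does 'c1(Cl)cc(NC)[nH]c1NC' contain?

2

[NX3;H1]([#6])[#6] is the SMARTS for a secondary amine: a trivalent nitrogen with one H, bonded to two carbons.
The molecule carries 2 separate instances of an N-methylamino group (-NHCH3) meeting every constraint; each maps to a distinct set of atoms, giving 2 matches.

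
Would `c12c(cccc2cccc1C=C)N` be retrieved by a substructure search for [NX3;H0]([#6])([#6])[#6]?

The pattern [NX3;H0]([#6])([#6])[#6] describes a trivalent nitrogen with no H, bonded to three carbons — a tertiary amine.
The closest candidate here is a primary amino group (-NH2), but the nitrogen has H2, not H0 with three carbons. No other fragment satisfies the full query, so there is no match.

No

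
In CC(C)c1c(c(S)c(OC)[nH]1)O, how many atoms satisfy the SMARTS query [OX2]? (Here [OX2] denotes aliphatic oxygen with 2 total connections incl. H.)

The query [OX2] means: aliphatic oxygen with two total connections — ether, hydroxyl, or ester single-bond O.
Check the 12 heavy atoms by environment: 1× n (aromatic, X3) → no; 4× c (aromatic, X3) → no; 2× O (X2) → match; 4× C (X4) → no; 1× S (X2) → no.
That gives 2 matching atoms.

2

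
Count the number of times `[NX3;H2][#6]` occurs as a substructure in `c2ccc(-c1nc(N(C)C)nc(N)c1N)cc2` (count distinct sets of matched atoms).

[NX3;H2][#6] is the SMARTS for a primary amine: a trivalent nitrogen with two H attached to carbon.
The molecule carries 2 separate instances of a primary amino group (-NH2) meeting every constraint; each maps to a distinct set of atoms, giving 2 matches.

2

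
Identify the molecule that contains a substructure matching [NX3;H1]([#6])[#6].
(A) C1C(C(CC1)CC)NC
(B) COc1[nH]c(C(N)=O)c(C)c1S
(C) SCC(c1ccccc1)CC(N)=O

A

[NX3;H1]([#6])[#6] describes a trivalent nitrogen with one H, bonded to two carbons (a secondary amine).
(A) contains an N-methylamino group (-NHCH3), which satisfies every atom and bond constraint.
(B) has a primary amide (-C(=O)NH2) but the -C(=O)NH2 nitrogen has H2, not H1.
(C) has a primary amide (-C(=O)NH2) but the -C(=O)NH2 nitrogen has H2, not H1.
So the answer is (A).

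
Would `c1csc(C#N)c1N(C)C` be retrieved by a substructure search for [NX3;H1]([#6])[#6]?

The pattern [NX3;H1]([#6])[#6] describes a trivalent nitrogen with one H, bonded to two carbons — a secondary amine.
The closest candidate here is a dimethylamino group (-N(CH3)2), but the nitrogen has H0, not H1. No other fragment satisfies the full query, so there is no match.

No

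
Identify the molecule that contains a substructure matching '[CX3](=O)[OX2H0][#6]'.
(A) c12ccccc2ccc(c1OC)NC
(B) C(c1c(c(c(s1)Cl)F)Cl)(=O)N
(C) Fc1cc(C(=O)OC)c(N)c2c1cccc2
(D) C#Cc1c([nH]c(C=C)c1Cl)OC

C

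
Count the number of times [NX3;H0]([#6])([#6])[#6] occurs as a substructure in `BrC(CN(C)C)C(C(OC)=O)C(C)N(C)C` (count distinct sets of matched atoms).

[NX3;H0]([#6])([#6])[#6] is the SMARTS for a tertiary amine: a trivalent nitrogen with no H, bonded to three carbons.
The molecule carries 2 separate instances of a dimethylamino group (-N(CH3)2) meeting every constraint; each maps to a distinct set of atoms, giving 2 matches.

2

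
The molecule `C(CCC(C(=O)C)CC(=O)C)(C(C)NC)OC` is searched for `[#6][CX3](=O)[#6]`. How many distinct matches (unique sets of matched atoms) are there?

2

[#6][CX3](=O)[#6] is the SMARTS for a ketone: a carbonyl carbon (no H) flanked by two carbons.
The molecule carries 2 separate instances of an acetyl/ketone group (-C(=O)CH3) meeting every constraint; each maps to a distinct set of atoms, giving 2 matches.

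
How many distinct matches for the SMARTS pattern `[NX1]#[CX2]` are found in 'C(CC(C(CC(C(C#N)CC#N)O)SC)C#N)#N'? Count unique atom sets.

4

[NX1]#[CX2] is the SMARTS for a nitrile: a nitrogen triple-bonded to a two-connected carbon.
The molecule carries 4 separate instances of a nitrile (-C#N) meeting every constraint; each maps to a distinct set of atoms, giving 4 matches.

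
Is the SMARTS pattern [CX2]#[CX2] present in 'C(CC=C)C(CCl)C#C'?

Yes

The pattern [CX2]#[CX2] describes a carbon-carbon triple bond — an alkyne.
The molecule carries an ethynyl group (-C#CH), whose atoms satisfy every constraint of the query, so the pattern matches.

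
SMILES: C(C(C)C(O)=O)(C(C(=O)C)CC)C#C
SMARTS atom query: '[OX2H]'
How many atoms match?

The query [OX2H] means: aliphatic oxygen with two connections, one of which is H — an -OH oxygen.
Check the 14 heavy atoms by environment: 3× C (H3, X4) → no; 3× C (H1, X4) → no; 1× C (H2, X4) → no; 2× C (H0, X3) → no; 2× O (H0, X1) → no; 1× C (H0, X2) → no; 1× C (H1, X2) → no; 1× O (H1, X2) → match.
That gives 1 matching atom.

1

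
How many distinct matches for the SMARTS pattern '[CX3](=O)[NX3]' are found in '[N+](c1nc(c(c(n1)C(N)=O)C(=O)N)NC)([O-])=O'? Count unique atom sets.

2

[CX3](=O)[NX3] is the SMARTS for an amide: a carbonyl carbon bonded to a trivalent nitrogen.
The molecule carries 2 separate instances of a primary amide (-C(=O)NH2) meeting every constraint; each maps to a distinct set of atoms, giving 2 matches.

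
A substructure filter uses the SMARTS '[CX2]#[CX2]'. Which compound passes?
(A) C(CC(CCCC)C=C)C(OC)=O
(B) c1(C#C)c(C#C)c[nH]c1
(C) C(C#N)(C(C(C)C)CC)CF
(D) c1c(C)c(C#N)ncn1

B

[CX2]#[CX2] describes a carbon-carbon triple bond (an alkyne).
(A) has a vinyl group (-CH=CH2) but the C=C is a double bond; both carbons are CX3, not CX2.
(B) contains an ethynyl group (-C#CH), which satisfies every atom and bond constraint.
(C) has a nitrile (-C#N) but the triple bond is C#N, not C#C.
(D) has a nitrile (-C#N) but the triple bond is C#N, not C#C.
So the answer is (B).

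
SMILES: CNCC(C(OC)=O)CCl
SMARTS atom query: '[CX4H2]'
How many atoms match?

2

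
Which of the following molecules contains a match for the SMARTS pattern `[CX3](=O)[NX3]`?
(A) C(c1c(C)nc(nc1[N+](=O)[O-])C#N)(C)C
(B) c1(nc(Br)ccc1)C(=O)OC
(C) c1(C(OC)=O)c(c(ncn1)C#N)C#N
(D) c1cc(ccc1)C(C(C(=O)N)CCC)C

D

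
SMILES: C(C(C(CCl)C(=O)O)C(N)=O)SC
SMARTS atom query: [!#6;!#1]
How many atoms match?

6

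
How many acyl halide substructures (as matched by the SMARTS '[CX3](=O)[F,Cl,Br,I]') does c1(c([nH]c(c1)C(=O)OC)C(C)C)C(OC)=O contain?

0

[CX3](=O)[F,Cl,Br,I] is the SMARTS for an acyl halide: a carbonyl carbon bonded to a halogen.
The molecule has a methyl-ester group (-C(=O)OCH3), but the carbonyl is bonded to -O-C, not to a halogen; nothing else fits, so there are 0 matches.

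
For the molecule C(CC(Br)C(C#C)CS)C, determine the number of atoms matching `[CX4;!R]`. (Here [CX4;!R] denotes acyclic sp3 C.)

6

The query [CX4;!R] means: aliphatic carbon with four total connections, not in a ring.
Check the 10 heavy atoms by environment: 6× C (X4, acyclic) → match; 1× Br (X1, acyclic) → no; 1× S (X2, acyclic) → no; 2× C (X2, acyclic) → no.
That gives 6 matching atoms.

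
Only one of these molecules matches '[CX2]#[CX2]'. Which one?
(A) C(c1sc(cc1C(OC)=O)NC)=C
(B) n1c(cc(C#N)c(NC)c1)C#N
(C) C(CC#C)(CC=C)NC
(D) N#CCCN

C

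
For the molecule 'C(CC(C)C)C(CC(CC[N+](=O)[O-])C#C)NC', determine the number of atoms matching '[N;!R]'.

The query [N;!R] means: aliphatic nitrogen not in a ring.
Check the 17 heavy atoms by environment: 13× C (acyclic) → no; 1× N (acyclic) → match; 1× N (charge +1, acyclic) → match; 1× O (charge -1, acyclic) → no; 1× O (acyclic) → no.
Summing the matching environments: 1 + 1 = 2 matching atoms.

2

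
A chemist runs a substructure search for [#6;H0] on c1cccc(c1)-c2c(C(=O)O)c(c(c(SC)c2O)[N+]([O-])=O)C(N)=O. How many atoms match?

9

Check the 24 heavy atoms by environment: 7× c (aromatic, H0) → match; 1× S (H0) → no; 1× C (H3) → no; 2× C (H0) → match; 3× O (H0) → no; 1× N (H2) → no; 2× O (H1) → no; 1× N (charge +1, H0) → no; 1× O (charge -1, H0) → no; 5× c (aromatic, H1) → no.
Summing the matching environments: 7 + 2 = 9 matching atoms.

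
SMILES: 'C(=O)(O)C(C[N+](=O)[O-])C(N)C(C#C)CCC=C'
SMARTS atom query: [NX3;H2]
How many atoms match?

The query [NX3;H2] means: aliphatic N with 3 total connections, two of them H — an -NH2 nitrogen (amine or amide).
Check the 17 heavy atoms by environment: 3× C (H2, X4) → no; 3× C (H1, X4) → no; 1× C (H1, X3) → no; 1× C (H2, X3) → no; 1× C (H0, X3) → no; 2× O (H0, X1) → no; 1× O (H1, X2) → no; 1× N (charge +1, H0, X3) → no; 1× O (charge -1, H0, X1) → no; 1× N (H2, X3) → match; 1× C (H0, X2) → no; 1× C (H1, X2) → no.
That gives 1 matching atom.

1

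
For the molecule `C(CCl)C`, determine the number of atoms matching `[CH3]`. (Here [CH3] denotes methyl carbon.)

1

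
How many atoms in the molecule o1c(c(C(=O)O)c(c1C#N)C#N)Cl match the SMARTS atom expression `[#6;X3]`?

The query [#6;X3] means: any carbon (aromatic or not) with three total connections.
Check the 13 heavy atoms by environment: 1× o (aromatic, X2) → no; 4× c (aromatic, X3) → match; 1× C (X3) → match; 1× O (X1) → no; 1× O (X2) → no; 2× C (X2) → no; 2× N (X1) → no; 1× Cl (X1) → no.
Summing the matching environments: 4 + 1 = 5 matching atoms.

5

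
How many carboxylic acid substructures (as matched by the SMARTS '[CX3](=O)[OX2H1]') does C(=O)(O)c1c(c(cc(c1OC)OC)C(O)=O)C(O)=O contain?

3

[CX3](=O)[OX2H1] is the SMARTS for a carboxylic acid: an sp2 carbon double-bonded to O and single-bonded to an -OH oxygen.
The molecule carries 3 separate instances of a carboxylic acid group (-C(=O)OH) meeting every constraint; each maps to a distinct set of atoms, giving 3 matches.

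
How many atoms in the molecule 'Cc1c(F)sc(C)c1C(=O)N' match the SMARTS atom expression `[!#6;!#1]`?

4

The query [!#6;!#1] means: not carbon and not hydrogen — any heteroatom.
Check the 11 heavy atoms by environment: 1× s (aromatic) → match; 4× c (aromatic) → no; 3× C → no; 1× F → match; 1× O → match; 1× N → match.
Summing the matching environments: 1 + 1 + 1 + 1 = 4 matching atoms.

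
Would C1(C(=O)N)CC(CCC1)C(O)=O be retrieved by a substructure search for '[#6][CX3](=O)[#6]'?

No

The pattern [#6][CX3](=O)[#6] describes a carbonyl carbon (no H) flanked by two carbons — a ketone.
The closest candidate here is a carboxylic acid group (-C(=O)OH), but one neighbour of the carbonyl carbon is O, not C. No other fragment satisfies the full query, so there is no match.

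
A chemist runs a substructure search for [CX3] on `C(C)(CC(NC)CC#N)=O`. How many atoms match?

1

Check the 10 heavy atoms by environment: 5× C (X4) → no; 1× N (X3) → no; 1× C (X2) → no; 1× N (X1) → no; 1× C (X3) → match; 1× O (X1) → no.
That gives 1 matching atom.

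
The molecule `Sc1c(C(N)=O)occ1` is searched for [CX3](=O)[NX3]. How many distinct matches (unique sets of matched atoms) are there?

1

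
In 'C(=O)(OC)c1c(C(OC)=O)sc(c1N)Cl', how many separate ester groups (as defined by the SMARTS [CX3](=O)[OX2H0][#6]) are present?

[CX3](=O)[OX2H0][#6] is the SMARTS for an ester: a carbonyl carbon bonded to an oxygen that is itself bonded to carbon (no H on that O).
The molecule carries 2 separate instances of a methyl-ester group (-C(=O)OCH3) meeting every constraint; each maps to a distinct set of atoms, giving 2 matches.

2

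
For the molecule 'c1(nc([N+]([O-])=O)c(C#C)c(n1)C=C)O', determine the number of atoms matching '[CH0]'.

1

The query [CH0] means: aliphatic carbon with no attached hydrogen.
Check the 14 heavy atoms by environment: 2× n (aromatic, H0) → no; 4× c (aromatic, H0) → no; 1× N (charge +1, H0) → no; 1× O (charge -1, H0) → no; 1× O (H0) → no; 1× O (H1) → no; 2× C (H1) → no; 1× C (H2) → no; 1× C (H0) → match.
That gives 1 matching atom.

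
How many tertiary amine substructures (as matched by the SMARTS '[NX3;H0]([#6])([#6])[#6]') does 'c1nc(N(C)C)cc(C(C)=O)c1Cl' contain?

1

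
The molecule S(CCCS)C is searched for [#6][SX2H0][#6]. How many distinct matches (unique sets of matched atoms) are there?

1

[#6][SX2H0][#6] is the SMARTS for a thioether: an aliphatic sulfur bridging two carbons with no H on the sulfur.
Exactly one fragment in the molecule meets all constraints, giving 1 match.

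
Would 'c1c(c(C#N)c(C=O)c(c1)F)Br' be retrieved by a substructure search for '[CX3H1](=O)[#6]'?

The pattern [CX3H1](=O)[#6] describes an sp2 carbon with one H, double-bonded to O and single-bonded to carbon — an aldehyde.
The molecule carries an aldehyde (-CHO), whose atoms satisfy every constraint of the query, so the pattern matches.

Yes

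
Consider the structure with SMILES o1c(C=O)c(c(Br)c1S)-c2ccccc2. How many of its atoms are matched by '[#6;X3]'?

11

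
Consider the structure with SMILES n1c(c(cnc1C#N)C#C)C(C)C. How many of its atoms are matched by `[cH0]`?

Check the 13 heavy atoms by environment: 2× n (aromatic, H0) → no; 3× c (aromatic, H0) → match; 1× c (aromatic, H1) → no; 2× C (H0) → no; 1× N (H0) → no; 2× C (H1) → no; 2× C (H3) → no.
That gives 3 matching atoms.

3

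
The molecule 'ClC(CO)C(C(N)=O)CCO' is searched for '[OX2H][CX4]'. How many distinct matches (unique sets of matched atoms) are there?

2

[OX2H][CX4] is the SMARTS for an aliphatic alcohol: a hydroxyl oxygen bound to an sp3 (X4) carbon.
The molecule carries 2 separate instances of a hydroxyl group (-OH) meeting every constraint; each maps to a distinct set of atoms, giving 2 matches.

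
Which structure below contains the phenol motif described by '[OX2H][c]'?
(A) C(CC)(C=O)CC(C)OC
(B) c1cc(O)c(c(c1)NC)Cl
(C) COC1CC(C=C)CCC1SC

B

[OX2H][c] describes a hydroxyl oxygen attached to an aromatic carbon (a phenol).
(A) has a methoxy ether (-OCH3) but the oxygen has H0, not H1.
(B) contains a hydroxyl group (-OH), which satisfies every atom and bond constraint.
(C) has a methoxy ether (-OCH3) but the oxygen has H0, not H1.
So the answer is (B).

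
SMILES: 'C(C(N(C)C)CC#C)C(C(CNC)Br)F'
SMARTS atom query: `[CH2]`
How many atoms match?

The query [CH2] means: aliphatic carbon with exactly two hydrogens.
Check the 15 heavy atoms by environment: 3× C (H2) → match; 4× C (H1) → no; 1× F (H0) → no; 1× N (H0) → no; 3× C (H3) → no; 1× C (H0) → no; 1× N (H1) → no; 1× Br (H0) → no.
That gives 3 matching atoms.

3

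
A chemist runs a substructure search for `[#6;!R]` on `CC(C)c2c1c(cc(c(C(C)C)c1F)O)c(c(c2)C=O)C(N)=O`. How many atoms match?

8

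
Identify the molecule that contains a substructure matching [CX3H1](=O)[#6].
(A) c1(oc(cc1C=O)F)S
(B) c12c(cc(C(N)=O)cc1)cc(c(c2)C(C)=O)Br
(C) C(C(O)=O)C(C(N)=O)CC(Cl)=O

A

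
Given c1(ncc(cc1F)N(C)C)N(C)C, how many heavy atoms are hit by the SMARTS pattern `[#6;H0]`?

3

The query [#6;H0] means: any carbon with no attached hydrogen.
Check the 13 heavy atoms by environment: 1× n (aromatic, H0) → no; 2× c (aromatic, H1) → no; 3× c (aromatic, H0) → match; 2× N (H0) → no; 4× C (H3) → no; 1× F (H0) → no.
That gives 3 matching atoms.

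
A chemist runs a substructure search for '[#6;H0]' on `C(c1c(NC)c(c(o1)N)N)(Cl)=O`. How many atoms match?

5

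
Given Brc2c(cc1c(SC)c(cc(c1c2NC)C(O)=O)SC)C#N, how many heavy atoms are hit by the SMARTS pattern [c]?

10

The query [c] means: lowercase c matches aromatic carbon only.
Check the 22 heavy atoms by environment: 10× c (aromatic) → match; 1× Br → no; 2× S → no; 5× C → no; 2× N → no; 2× O → no.
That gives 10 matching atoms.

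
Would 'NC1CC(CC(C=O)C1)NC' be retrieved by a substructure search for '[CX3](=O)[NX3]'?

The pattern [CX3](=O)[NX3] describes a carbonyl carbon bonded to a trivalent nitrogen — an amide.
The closest candidate here is a primary amino group (-NH2), but the -NH2 is not attached to a carbonyl carbon. No other fragment satisfies the full query, so there is no match.

No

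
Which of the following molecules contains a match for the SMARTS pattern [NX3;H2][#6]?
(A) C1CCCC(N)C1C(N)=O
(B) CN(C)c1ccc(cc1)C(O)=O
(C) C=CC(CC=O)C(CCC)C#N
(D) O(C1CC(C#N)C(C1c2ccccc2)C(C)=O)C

[NX3;H2][#6] describes a trivalent nitrogen with two H attached to carbon (a primary amine).
(A) contains a primary amino group (-NH2), which satisfies every atom and bond constraint.
(B) has a dimethylamino group (-N(CH3)2) but the nitrogen has H0, not H2.
(C) has a nitrile (-C#N) but the nitrogen is NX1 (triple-bonded), not NX3 with two H.
(D) has a nitrile (-C#N) but the nitrogen is NX1 (triple-bonded), not NX3 with two H.
So the answer is (A).

A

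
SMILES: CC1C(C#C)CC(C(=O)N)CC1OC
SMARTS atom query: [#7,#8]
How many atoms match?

3

Check the 14 heavy atoms by environment: 11× C → no; 2× O → match; 1× N → match.
Summing the matching environments: 2 + 1 = 3 matching atoms.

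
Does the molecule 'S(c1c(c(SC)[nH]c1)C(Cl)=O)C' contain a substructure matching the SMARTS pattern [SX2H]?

The pattern [SX2H] describes an aliphatic sulfur with two connections, one being H — a thiol.
The closest candidate here is a methylthio ether (-SCH3), but the sulfur has H0 (bonded to two carbons), not H1. No other fragment satisfies the full query, so there is no match.

No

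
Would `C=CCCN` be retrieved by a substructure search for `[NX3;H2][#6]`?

Yes

The pattern [NX3;H2][#6] describes a trivalent nitrogen with two H attached to carbon — a primary amine.
The molecule carries a primary amino group (-NH2), whose atoms satisfy every constraint of the query, so the pattern matches.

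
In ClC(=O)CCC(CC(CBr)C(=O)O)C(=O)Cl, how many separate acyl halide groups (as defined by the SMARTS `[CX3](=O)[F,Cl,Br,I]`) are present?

[CX3](=O)[F,Cl,Br,I] is the SMARTS for an acyl halide: a carbonyl carbon bonded to a halogen.
The molecule carries 2 separate instances of an acyl chloride (-C(=O)Cl) meeting every constraint; each maps to a distinct set of atoms, giving 2 matches.

2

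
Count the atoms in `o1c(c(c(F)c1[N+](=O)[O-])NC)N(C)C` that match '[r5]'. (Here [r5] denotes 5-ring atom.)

5

The query [r5] means: r5 matches atoms in a five-membered ring.
Check the 14 heavy atoms by environment: 1× o (aromatic, in 5-ring) → match; 4× c (aromatic, in 5-ring) → match; 2× N (acyclic) → no; 3× C (acyclic) → no; 1× F (acyclic) → no; 1× N (charge +1, acyclic) → no; 1× O (charge -1, acyclic) → no; 1× O (acyclic) → no.
Summing the matching environments: 1 + 4 = 5 matching atoms.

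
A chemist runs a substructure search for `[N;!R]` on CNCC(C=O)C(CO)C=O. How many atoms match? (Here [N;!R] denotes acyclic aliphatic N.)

1

The query [N;!R] means: aliphatic nitrogen not in a ring.
Check the 11 heavy atoms by environment: 7× C (acyclic) → no; 1× N (acyclic) → match; 3× O (acyclic) → no.
That gives 1 matching atom.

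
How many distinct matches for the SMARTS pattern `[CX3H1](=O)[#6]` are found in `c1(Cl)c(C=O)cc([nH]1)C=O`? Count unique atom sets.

2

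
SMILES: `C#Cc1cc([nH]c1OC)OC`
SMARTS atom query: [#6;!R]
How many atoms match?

The query [#6;!R] means: carbon not in any ring.
Check the 11 heavy atoms by environment: 1× n (aromatic, in 5-ring) → no; 4× c (aromatic, in 5-ring) → no; 4× C (acyclic) → match; 2× O (acyclic) → no.
That gives 4 matching atoms.

4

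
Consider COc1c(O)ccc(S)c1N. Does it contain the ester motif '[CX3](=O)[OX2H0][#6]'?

No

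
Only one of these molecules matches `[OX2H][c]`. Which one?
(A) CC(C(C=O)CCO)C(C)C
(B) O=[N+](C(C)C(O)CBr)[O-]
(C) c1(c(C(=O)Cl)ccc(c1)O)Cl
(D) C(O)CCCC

C

[OX2H][c] describes a hydroxyl oxygen attached to an aromatic carbon (a phenol).
(A) has a hydroxyl group (-OH) but the -OH is on an aliphatic carbon, not an aromatic c.
(B) has a hydroxyl group (-OH) but the -OH is on an aliphatic carbon, not an aromatic c.
(C) contains a hydroxyl group (-OH), which satisfies every atom and bond constraint.
(D) has a hydroxyl group (-OH) but the -OH is on an aliphatic carbon, not an aromatic c.
So the answer is (C).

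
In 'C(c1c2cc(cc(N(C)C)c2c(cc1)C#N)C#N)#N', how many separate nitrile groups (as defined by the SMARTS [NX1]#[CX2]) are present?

3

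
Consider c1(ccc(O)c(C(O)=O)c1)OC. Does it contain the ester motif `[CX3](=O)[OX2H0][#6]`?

The pattern [CX3](=O)[OX2H0][#6] describes a carbonyl carbon bonded to an oxygen that is itself bonded to carbon (no H on that O) — an ester.
The closest candidate here is a carboxylic acid group (-C(=O)OH), but the singly-bonded O carries H (OX2H1, not H0). No other fragment satisfies the full query, so there is no match.

No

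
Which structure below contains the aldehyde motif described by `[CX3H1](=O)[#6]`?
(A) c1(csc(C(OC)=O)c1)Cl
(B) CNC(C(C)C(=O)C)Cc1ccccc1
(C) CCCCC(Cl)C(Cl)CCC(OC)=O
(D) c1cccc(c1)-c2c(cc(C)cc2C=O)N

D

[CX3H1](=O)[#6] describes an sp2 carbon with one H, double-bonded to O and single-bonded to carbon (an aldehyde).
(A) has a methyl-ester group (-C(=O)OCH3) but the carbonyl carbon has H0, not H1.
(B) has an acetyl/ketone group (-C(=O)CH3) but the carbonyl carbon has H0 (two carbon neighbours), not H1.
(C) has a methyl-ester group (-C(=O)OCH3) but the carbonyl carbon has H0, not H1.
(D) contains an aldehyde (-CHO), which satisfies every atom and bond constraint.
So the answer is (D).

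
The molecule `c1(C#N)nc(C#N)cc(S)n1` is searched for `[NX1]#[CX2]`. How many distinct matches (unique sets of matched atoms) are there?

2

[NX1]#[CX2] is the SMARTS for a nitrile: a nitrogen triple-bonded to a two-connected carbon.
The molecule carries 2 separate instances of a nitrile (-C#N) meeting every constraint; each maps to a distinct set of atoms, giving 2 matches.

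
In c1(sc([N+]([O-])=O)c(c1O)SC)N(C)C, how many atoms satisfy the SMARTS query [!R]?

9

Check the 14 heavy atoms by environment: 1× s (aromatic, in 5-ring) → no; 4× c (aromatic, in 5-ring) → no; 1× N (charge +1, acyclic) → match; 1× O (charge -1, acyclic) → match; 2× O (acyclic) → match; 1× S (acyclic) → match; 3× C (acyclic) → match; 1× N (acyclic) → match.
Summing the matching environments: 1 + 1 + 2 + 1 + 3 + 1 = 9 matching atoms.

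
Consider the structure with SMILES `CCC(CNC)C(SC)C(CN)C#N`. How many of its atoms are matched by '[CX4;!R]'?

The query [CX4;!R] means: aliphatic carbon with four total connections, not in a ring.
Check the 14 heavy atoms by environment: 9× C (X4, acyclic) → match; 2× N (X3, acyclic) → no; 1× C (X2, acyclic) → no; 1× N (X1, acyclic) → no; 1× S (X2, acyclic) → no.
That gives 9 matching atoms.

9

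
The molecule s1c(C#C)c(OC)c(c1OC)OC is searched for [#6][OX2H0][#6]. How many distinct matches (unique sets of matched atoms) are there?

3

[#6][OX2H0][#6] is the SMARTS for an ether: an aliphatic oxygen bridging two carbons with no H on the oxygen.
The molecule carries 3 separate instances of a methoxy ether (-OCH3) meeting every constraint; each maps to a distinct set of atoms, giving 3 matches.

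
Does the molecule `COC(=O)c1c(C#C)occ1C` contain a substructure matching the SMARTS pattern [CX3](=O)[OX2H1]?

The pattern [CX3](=O)[OX2H1] describes an sp2 carbon double-bonded to O and single-bonded to an -OH oxygen — a carboxylic acid.
The closest candidate here is a methyl-ester group (-C(=O)OCH3), but the singly-bonded O has no H (OX2H0, not OX2H1). No other fragment satisfies the full query, so there is no match.

No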